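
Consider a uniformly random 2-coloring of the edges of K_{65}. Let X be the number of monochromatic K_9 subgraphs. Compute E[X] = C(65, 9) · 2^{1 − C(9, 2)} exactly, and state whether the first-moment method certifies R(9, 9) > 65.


E[X] = C(65, 9) · 2^{1 − 36} = 31966749880 · 2^{−35} = 31966749880/34359738368.
As a reduced fraction: E[X] = 3995843735/4294967296 ≈ 0.930.
Is E[X] < 1? YES.
Since E[X] < 1, there exists a 2-coloring of K_{65} with no monochromatic K_9; hence R(9, 9) > 65.

E[X] = 3995843735/4294967296 ≈ 0.930; E[X] < 1, so R(9, 9) > 65.


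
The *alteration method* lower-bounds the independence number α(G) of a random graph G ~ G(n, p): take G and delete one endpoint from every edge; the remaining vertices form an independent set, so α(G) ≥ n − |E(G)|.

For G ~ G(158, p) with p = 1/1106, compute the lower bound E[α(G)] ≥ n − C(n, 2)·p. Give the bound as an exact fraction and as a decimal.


E[|E(G)|] = C(158, 2)·p = 12403 · (1/1106) = 157/14.
E[α(G)] ≥ n − E[|E(G)|] = 158 − 157/14 = 2055/14.
Numerically: ≈ 146.785714.
(This is only a lower bound; the true E[α(G)] may be larger.)

E[α(G)] ≥ 2055/14 ≈ 146.785714.


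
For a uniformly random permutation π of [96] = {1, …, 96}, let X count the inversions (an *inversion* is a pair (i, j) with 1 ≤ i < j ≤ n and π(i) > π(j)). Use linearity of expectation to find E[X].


Write X = Σ X_I over the C(96, 2) = 4560 pairs i < j, with X_I the indicator of one inversion.
There are 4560 indicators.
For each fixed pair i < j, the values π(i) and π(j) are two distinct elements of {1, …, 96} in uniformly random order; by symmetry P[π(i) > π(j)] = 1/2.
By linearity: E[X] = 4560 · (1/2) = C(96, 2) · (1/2) = 4560/2 = 2280 ≈ 2280.00000.

E[X] = 2280 = 2280.00000.


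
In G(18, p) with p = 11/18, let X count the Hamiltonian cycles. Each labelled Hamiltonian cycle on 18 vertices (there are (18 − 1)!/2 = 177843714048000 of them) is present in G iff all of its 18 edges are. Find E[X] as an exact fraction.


K_18 has (18 − 1)!/2 = 177843714048000 labelled Hamiltonian cycles.
For each such Hamiltonian cycle H, let X_H = 1 if all 18 edges of H are present in G. Then P[X_H = 1] = p^{18} = (11/18)^{18} = 5559917313492231481/39346408075296537575424.
By linearity: E[X] = Σ_H E[X_H] = 177843714048000 · p^{18} = 177843714048000 · 5559917313492231481/39346408075296537575424 = 82786473808235140223154875/3294258113514384.
Numerically: E[X] ≈ 2.51305e+10.

E[X] = 177843714048000 · (11/18)^{18} = 82786473808235140223154875/3294258113514384 ≈ 2.51305e+10.


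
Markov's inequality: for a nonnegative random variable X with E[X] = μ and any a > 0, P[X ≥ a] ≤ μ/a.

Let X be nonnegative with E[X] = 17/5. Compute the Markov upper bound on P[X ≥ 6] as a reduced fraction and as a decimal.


μ = E[X] = 17/5, a = 6.
Markov: P[X ≥ 6] ≤ μ/a = (17/5)/6 = 17/30.
Numerically: ≈ 0.567.
(Since a = 6 > μ = 3.400, the bound 17/30 is < 1 and informative.)

P[X ≥ 6] ≤ 17/30 ≈ 0.567.


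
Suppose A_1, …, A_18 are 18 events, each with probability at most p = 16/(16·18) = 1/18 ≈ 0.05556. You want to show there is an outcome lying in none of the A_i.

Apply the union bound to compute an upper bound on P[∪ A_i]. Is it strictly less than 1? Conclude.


Union bound: P[∪_{i=1}^{18} A_i] ≤ Σ_i P[A_i] ≤ 18·p = 18·(1/18) = 1.
Numerically: 1 ≈ 1.00000.
Is 1 < 1? NO.
Since the bound 1 is ≥ 1, the union bound is uninformative here; it does NOT by itself certify existence.

18·p = 1 ≈ 1.00000; existence NOT certified by the union bound.


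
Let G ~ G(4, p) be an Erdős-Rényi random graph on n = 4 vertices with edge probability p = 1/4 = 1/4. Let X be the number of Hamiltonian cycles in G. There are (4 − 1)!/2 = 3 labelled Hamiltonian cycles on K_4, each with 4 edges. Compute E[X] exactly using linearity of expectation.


K_4 has (4 − 1)!/2 = 3 labelled Hamiltonian cycles.
For each such Hamiltonian cycle H, let X_H = 1 if all 4 edges of H are present in G. Then P[X_H = 1] = p^{4} = (1/4)^{4} = 1/256.
Summing the indicators: E[X] = Σ_H E[X_H] = 3 · p^{4} = 3 · 1/256 = 3/256.
Numerically: E[X] ≈ 0.0117188.

E[X] = 3 · (1/4)^{4} = 3/256 ≈ 0.0117188.


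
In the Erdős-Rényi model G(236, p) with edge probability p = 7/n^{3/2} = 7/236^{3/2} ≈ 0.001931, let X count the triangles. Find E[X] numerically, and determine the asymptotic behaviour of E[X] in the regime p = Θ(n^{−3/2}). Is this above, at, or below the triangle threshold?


Number of potential triangles: C(236, 3) = 2162940.
Each occurs with probability p³ ≈ (0.001931)³ ≈ 7.197640e-09.
By linearity: E[X] = C(236, 3)·p³ ≈ 2162940 · 7.197640e-09 ≈ 0.0156.
Since α = 3/2 > 1, p = c/n^{3/2} = o(1/n) is below the triangle threshold p ~ 1/n. Asymptotically E[X] ~ (c³/6)·n^{3(1−α)} = (7³/6)·n^{-1.5} → 0, so by Markov's inequality G has no triangles w.h.p.

E[X] ≈ 0.0156; in regime p = Θ(1/n^{3/2}) E[X] tends to 0 (below the triangle threshold p ~ 1/n).


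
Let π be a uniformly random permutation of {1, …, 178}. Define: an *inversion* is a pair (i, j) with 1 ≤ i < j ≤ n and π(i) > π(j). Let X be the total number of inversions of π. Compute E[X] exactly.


Write X = Σ X_I over the C(178, 2) = 15753 pairs i < j, with X_I the indicator of one inversion.
There are 15753 indicators.
For each fixed pair i < j, the values π(i) and π(j) are two distinct elements of {1, …, 178} in uniformly random order; by symmetry P[π(i) > π(j)] = 1/2.
By linearity: E[X] = 15753 · (1/2) = C(178, 2) · (1/2) = 15753/2 = 15753/2 ≈ 7876.5000.

E[X] = 15753/2 = 7876.5000.


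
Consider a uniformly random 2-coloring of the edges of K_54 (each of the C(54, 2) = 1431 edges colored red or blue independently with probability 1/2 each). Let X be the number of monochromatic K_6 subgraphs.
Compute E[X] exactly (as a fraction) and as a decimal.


Let X = Σ_S X_S over the C(54, 6) = 25827165 subsets S of size 6, where X_S = 1 if the K_6 on S is monochromatic.
For a fixed S, the K_6 on S has C(6, 2) = 15 edges. P[all 15 edges red] = (1/2)^15, and likewise for blue, so P[monochromatic] = 2·(1/2)^15 = 2^{1 − 15} = 1/16384.
Summing: E[X] = C(54, 6) · 2^{1 − 15} = 25827165 · 1/16384 = 25827165/16384.
Numerically: E[X] ≈ 1576.365051.

E[X] = C(54,6)·2^(1−C(6,2)) = 25827165/16384 ≈ 1576.365051.


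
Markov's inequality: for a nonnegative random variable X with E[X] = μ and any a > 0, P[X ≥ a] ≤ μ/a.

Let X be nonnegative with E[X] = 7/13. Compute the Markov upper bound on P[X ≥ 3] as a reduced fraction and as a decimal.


μ = E[X] = 7/13, a = 3.
Markov: P[X ≥ 3] ≤ μ/a = (7/13)/3 = 7/39.
Numerically: ≈ 0.179.
(Since a = 3 > μ = 0.538, the bound 7/39 is < 1 and informative.)

P[X ≥ 3] ≤ 7/39 ≈ 0.179.


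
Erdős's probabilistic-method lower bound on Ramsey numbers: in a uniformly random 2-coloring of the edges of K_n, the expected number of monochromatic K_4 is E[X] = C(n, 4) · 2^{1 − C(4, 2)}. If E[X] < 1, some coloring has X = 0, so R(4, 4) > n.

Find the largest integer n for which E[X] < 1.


We need C(n, 4) · 2^{1 − 6} < 1, i.e. C(n, 4) < 2^{6 − 1} = 32.
Check values of n near the boundary:
  n = 5: C(5, 4) = 5; 5 < 32? YES
  n = 6: C(6, 4) = 15; 15 < 32? YES
  n = 7: C(7, 4) = 35; 35 < 32? NO
  n = 8: C(8, 4) = 70; 70 < 32? NO
  n = 9: C(9, 4) = 126; 126 < 32? NO
The largest n with C(n, 4) < 32 is n = 6 (where E[X] = 15/32 ≈ 0.4687500). Hence R(4, 4) > 6, i.e. R(4, 4) ≥ 7.

Largest n = 6; hence R(4, 4) > 6.


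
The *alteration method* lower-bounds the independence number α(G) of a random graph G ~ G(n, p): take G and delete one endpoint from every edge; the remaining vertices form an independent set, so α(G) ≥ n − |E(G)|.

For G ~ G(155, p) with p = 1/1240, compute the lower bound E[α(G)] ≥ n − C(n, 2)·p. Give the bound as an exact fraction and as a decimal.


E[|E(G)|] = C(155, 2)·p = 11935 · (1/1240) = 77/8.
E[α(G)] ≥ n − E[|E(G)|] = 155 − 77/8 = 1163/8.
Numerically: ≈ 145.3750.
(This is only a lower bound; the true E[α(G)] may be larger.)

E[α(G)] ≥ 1163/8 ≈ 145.3750.


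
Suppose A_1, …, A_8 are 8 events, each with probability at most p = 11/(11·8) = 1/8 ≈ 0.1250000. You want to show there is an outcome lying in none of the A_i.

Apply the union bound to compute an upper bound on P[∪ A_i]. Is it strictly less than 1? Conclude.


Union bound: P[∪_{i=1}^{8} A_i] ≤ Σ_i P[A_i] ≤ 8·p = 8·(1/8) = 1.
Numerically: 1 ≈ 1.0000000.
Is 1 < 1? NO.
Since the bound 1 is ≥ 1, the union bound is uninformative here; it does NOT by itself certify existence.

8·p = 1 ≈ 1.0000000; existence NOT certified by the union bound.


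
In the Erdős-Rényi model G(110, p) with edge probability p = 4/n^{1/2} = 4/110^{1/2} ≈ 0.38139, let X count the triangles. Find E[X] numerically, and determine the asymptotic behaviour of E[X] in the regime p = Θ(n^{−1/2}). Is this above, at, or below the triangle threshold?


Number of potential triangles: C(110, 3) = 215820.
Each occurs with probability p³ ≈ (0.38139)³ ≈ 5.5474187e-02.
By linearity: E[X] = C(110, 3)·p³ ≈ 215820 · 5.5474187e-02 ≈ 11972.43904.
Since α = 1/2 < 1, p = c/n^{1/2} ≫ 1/n is above the triangle threshold p ~ 1/n. Asymptotically E[X] ~ (c³/6)·n^{3(1−α)} = (4³/6)·n^{1.5} → ∞; triangles are abundant w.h.p.

E[X] ≈ 11972.43904; in regime p = Θ(1/n^{1/2}) E[X] diverges (above the triangle threshold p ~ 1/n).


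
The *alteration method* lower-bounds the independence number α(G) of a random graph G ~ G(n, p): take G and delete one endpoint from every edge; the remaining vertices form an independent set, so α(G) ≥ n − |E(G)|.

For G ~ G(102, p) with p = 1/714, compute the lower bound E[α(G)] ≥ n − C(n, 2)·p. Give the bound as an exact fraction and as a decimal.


E[|E(G)|] = C(102, 2)·p = 5151 · (1/714) = 101/14.
E[α(G)] ≥ n − E[|E(G)|] = 102 − 101/14 = 1327/14.
Numerically: ≈ 94.78571.
(This is only a lower bound; the true E[α(G)] may be larger.)

E[α(G)] ≥ 1327/14 ≈ 94.78571.


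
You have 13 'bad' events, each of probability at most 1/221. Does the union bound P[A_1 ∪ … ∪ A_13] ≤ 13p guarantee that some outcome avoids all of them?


Union bound: P[∪_{i=1}^{13} A_i] ≤ Σ_i P[A_i] ≤ 13·p = 13·(1/221) = 1/17.
Numerically: 1/17 ≈ 0.058824.
Is 1/17 < 1? YES.
Since P[∪ A_i] ≤ 1/17 < 1, the complement has P[∩ A_i^c] ≥ 1 − 1/17 = 16/17 > 0, so some outcome avoids every A_i.

13·p = 1/17 ≈ 0.058824; existence CERTIFIED by the union bound.


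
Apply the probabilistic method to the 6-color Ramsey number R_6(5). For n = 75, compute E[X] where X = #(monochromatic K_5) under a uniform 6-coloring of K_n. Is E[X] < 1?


E[X] = C(75, 5) · 6^{1 − 10} = 17259390 · 6^{−9} = 17259390/10077696.
As a reduced fraction: E[X] = 958855/559872 ≈ 1.71263.
Is E[X] < 1? NO.
Since E[X] ≥ 1, the first-moment bound is inconclusive at n = 75; it does NOT by itself certify R_6(5) > 75.

E[X] = 958855/559872 ≈ 1.71263; E[X] ≥ 1; first-moment method inconclusive here.


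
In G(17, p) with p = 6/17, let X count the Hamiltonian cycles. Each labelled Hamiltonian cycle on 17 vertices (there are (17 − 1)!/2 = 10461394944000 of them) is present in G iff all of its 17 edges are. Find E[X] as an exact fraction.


K_17 has (17 − 1)!/2 = 10461394944000 labelled Hamiltonian cycles.
For each such Hamiltonian cycle H, let X_H = 1 if all 17 edges of H are present in G. Then P[X_H = 1] = p^{17} = (6/17)^{17} = 16926659444736/827240261886336764177.
By linearity of expectation: E[X] = Σ_H E[X_H] = 10461394944000 · p^{17} = 10461394944000 · 16926659444736/827240261886336764177 = 177076469533971037814784000/827240261886336764177.
Numerically: E[X] ≈ 2.14e+05.

E[X] = 10461394944000 · (6/17)^{17} = 177076469533971037814784000/827240261886336764177 ≈ 2.14e+05.


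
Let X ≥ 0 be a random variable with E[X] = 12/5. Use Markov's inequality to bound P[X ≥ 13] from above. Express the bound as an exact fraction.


μ = E[X] = 12/5, a = 13.
Markov: P[X ≥ 13] ≤ μ/a = (12/5)/13 = 12/65.
Numerically: ≈ 0.185.
(Since a = 13 > μ = 2.400, the bound 12/65 is < 1 and informative.)

P[X ≥ 13] ≤ 12/65 ≈ 0.185.


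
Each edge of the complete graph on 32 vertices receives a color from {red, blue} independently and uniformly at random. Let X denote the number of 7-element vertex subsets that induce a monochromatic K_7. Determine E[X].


Let X = Σ_S X_S over the C(32, 7) = 3365856 subsets S of size 7, where X_S = 1 if the K_7 on S is monochromatic.
For a fixed S, the K_7 on S has C(7, 2) = 21 edges. P[all 21 edges red] = (1/2)^21, and likewise for blue, so P[monochromatic] = 2·(1/2)^21 = 2^{1 − 21} = 1/1048576.
By linearity: E[X] = C(32, 7) · 2^{1 − 21} = 3365856 · 1/1048576 = 105183/32768.
Numerically: E[X] ≈ 3.209930.

E[X] = C(32,7)·2^(1−C(7,2)) = 105183/32768 ≈ 3.209930.


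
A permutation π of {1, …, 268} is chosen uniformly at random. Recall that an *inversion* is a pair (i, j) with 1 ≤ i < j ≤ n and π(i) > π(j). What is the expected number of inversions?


Write X = Σ X_I over the C(268, 2) = 35778 pairs i < j, with X_I the indicator of one inversion.
There are 35778 indicators.
For each fixed pair i < j, the values π(i) and π(j) are two distinct elements of {1, …, 268} in uniformly random order; by symmetry P[π(i) > π(j)] = 1/2.
By linearity: E[X] = 35778 · (1/2) = C(268, 2) · (1/2) = 35778/2 = 17889 ≈ 17889.000000.

E[X] = 17889 = 17889.000000.


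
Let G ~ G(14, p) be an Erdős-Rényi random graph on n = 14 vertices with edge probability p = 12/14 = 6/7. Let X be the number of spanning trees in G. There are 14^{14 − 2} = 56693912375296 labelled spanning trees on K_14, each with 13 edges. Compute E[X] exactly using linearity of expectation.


K_14 has 14^{14 − 2} = 56693912375296 labelled spanning trees.
For each such spanning tree H, let X_H = 1 if all 13 edges of H are present in G. Then P[X_H = 1] = p^{13} = (6/7)^{13} = 13060694016/96889010407.
Summing the indicators: E[X] = Σ_H E[X_H] = 56693912375296 · p^{13} = 56693912375296 · 13060694016/96889010407 = 53496602689536/7.
Numerically: E[X] ≈ 7.64e+12.

E[X] = 56693912375296 · (6/7)^{13} = 53496602689536/7 ≈ 7.64e+12.


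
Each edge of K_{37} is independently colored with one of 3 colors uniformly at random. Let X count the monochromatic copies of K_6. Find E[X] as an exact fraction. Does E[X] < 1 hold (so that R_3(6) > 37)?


E[X] = C(37, 6) · 3^{1 − 15} = 2324784 · 3^{−14} = 2324784/4782969.
As a reduced fraction: E[X] = 774928/1594323 ≈ 0.486055.
Is E[X] < 1? YES.
Since E[X] < 1, there exists a 3-coloring of K_{37} with no monochromatic K_6; hence R_3(6) > 37.

E[X] = 774928/1594323 ≈ 0.486055; E[X] < 1, so R_3(6) > 37.


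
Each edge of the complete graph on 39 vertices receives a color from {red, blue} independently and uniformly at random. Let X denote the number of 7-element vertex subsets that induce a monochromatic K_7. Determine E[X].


Let X = Σ_S X_S over the C(39, 7) = 15380937 subsets S of size 7, where X_S = 1 if the K_7 on S is monochromatic.
For a fixed S, the K_7 on S has C(7, 2) = 21 edges. P[all 21 edges red] = (1/2)^21, and likewise for blue, so P[monochromatic] = 2·(1/2)^21 = 2^{1 − 21} = 1/1048576.
By linearity of expectation: E[X] = C(39, 7) · 2^{1 − 21} = 15380937 · 1/1048576 = 15380937/1048576.
Numerically: E[X] ≈ 14.668405.

E[X] = C(39,7)·2^(1−C(7,2)) = 15380937/1048576 ≈ 14.668405.


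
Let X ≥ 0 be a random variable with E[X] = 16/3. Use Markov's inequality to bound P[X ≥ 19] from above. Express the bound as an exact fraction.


μ = E[X] = 16/3, a = 19.
Markov: P[X ≥ 19] ≤ μ/a = (16/3)/19 = 16/57.
Numerically: ≈ 0.2807.
(Since a = 19 > μ = 5.3333, the bound 16/57 is < 1 and informative.)

P[X ≥ 19] ≤ 16/57 ≈ 0.2807.


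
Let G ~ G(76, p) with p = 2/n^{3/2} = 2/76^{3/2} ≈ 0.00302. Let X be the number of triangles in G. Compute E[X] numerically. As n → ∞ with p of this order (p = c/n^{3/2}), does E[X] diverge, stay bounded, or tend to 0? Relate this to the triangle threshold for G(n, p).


Number of potential triangles: C(76, 3) = 70300.
Each occurs with probability p³ ≈ (0.00302)³ ≈ 2.75061e-08.
By linearity: E[X] = C(76, 3)·p³ ≈ 70300 · 2.75061e-08 ≈ 0.002.
Since α = 3/2 > 1, p = c/n^{3/2} = o(1/n) is below the triangle threshold p ~ 1/n. Asymptotically E[X] ~ (c³/6)·n^{3(1−α)} = (2³/6)·n^{-1.5} → 0, so by Markov's inequality G has no triangles w.h.p.

E[X] ≈ 0.002; in regime p = Θ(1/n^{3/2}) E[X] tends to 0 (below the triangle threshold p ~ 1/n).


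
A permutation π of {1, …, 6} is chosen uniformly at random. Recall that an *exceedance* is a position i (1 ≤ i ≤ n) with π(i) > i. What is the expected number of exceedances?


Write X = Σ_{i=1}^{6} X_i, where X_i = 1_{π(i) > i}.
For each fixed i, π(i) is uniform over {1, …, 6} (marginal of a uniform permutation), so P[π(i) > i] = (n − i)/n. Summing: Σ_{i=1}^{6} (n − i)/n = (0 + 1 + … + 5)/6 = 6(6 − 1)/(2·6) = (6 − 1)/2.
Hence E[X] = Σ_{i=1}^{6} (6 − i)/6 = 5/2 ≈ 2.50000.

E[X] = 5/2 = 2.50000.


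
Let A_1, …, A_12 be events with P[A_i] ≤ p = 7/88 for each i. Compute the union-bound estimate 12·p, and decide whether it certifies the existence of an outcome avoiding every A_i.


Union bound: P[∪_{i=1}^{12} A_i] ≤ Σ_i P[A_i] ≤ 12·p = 12·(7/88) = 21/22.
Numerically: 21/22 ≈ 0.95455.
Is 21/22 < 1? YES.
Since P[∪ A_i] ≤ 21/22 < 1, the complement has P[∩ A_i^c] ≥ 1 − 21/22 = 1/22 > 0, so some outcome avoids every A_i.

12·p = 21/22 ≈ 0.95455; existence CERTIFIED by the union bound.


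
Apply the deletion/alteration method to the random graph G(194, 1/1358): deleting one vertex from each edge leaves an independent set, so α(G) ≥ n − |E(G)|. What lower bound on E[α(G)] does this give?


E[|E(G)|] = C(194, 2)·p = 18721 · (1/1358) = 193/14.
E[α(G)] ≥ n − E[|E(G)|] = 194 − 193/14 = 2523/14.
Numerically: ≈ 180.214.
(This is only a lower bound; the true E[α(G)] may be larger.)

E[α(G)] ≥ 2523/14 ≈ 180.214.


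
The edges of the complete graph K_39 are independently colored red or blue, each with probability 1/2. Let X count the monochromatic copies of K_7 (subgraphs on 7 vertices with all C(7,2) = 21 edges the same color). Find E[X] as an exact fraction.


Let X = Σ_S X_S over the C(39, 7) = 15380937 subsets S of size 7, where X_S = 1 if the K_7 on S is monochromatic.
For a fixed S, the K_7 on S has C(7, 2) = 21 edges. P[all 21 edges red] = (1/2)^21, and likewise for blue, so P[monochromatic] = 2·(1/2)^21 = 2^{1 − 21} = 1/1048576.
By linearity of expectation: E[X] = C(39, 7) · 2^{1 − 21} = 15380937 · 1/1048576 = 15380937/1048576.
Numerically: E[X] ≈ 14.668.

E[X] = C(39,7)·2^(1−C(7,2)) = 15380937/1048576 ≈ 14.668.


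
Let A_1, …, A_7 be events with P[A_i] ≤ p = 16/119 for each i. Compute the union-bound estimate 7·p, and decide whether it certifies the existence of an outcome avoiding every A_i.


Union bound: P[∪_{i=1}^{7} A_i] ≤ Σ_i P[A_i] ≤ 7·p = 7·(16/119) = 16/17.
Numerically: 16/17 ≈ 0.94118.
Is 16/17 < 1? YES.
Since P[∪ A_i] ≤ 16/17 < 1, the complement has P[∩ A_i^c] ≥ 1 − 16/17 = 1/17 > 0, so some outcome avoids every A_i.

7·p = 16/17 ≈ 0.94118; existence CERTIFIED by the union bound.


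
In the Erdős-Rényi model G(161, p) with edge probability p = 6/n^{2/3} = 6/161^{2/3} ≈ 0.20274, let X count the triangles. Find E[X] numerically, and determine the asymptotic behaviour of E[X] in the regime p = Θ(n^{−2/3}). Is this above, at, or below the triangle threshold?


Number of potential triangles: C(161, 3) = 682640.
Each occurs with probability p³ ≈ (0.20274)³ ≈ 8.3330118e-03.
By linearity: E[X] = C(161, 3)·p³ ≈ 682640 · 8.3330118e-03 ≈ 5688.44720.
Since α = 2/3 < 1, p = c/n^{2/3} ≫ 1/n is above the triangle threshold p ~ 1/n. Asymptotically E[X] ~ (c³/6)·n^{3(1−α)} = (6³/6)·n^{1} → ∞; triangles are abundant w.h.p.

E[X] ≈ 5688.44720; in regime p = Θ(1/n^{2/3}) E[X] diverges (above the triangle threshold p ~ 1/n).


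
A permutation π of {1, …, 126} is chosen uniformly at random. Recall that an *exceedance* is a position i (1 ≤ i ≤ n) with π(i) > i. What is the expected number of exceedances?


Write X = Σ_{i=1}^{126} X_i, where X_i = 1_{π(i) > i}.
For each fixed i, π(i) is uniform over {1, …, 126} (marginal of a uniform permutation), so P[π(i) > i] = (n − i)/n. Summing: Σ_{i=1}^{126} (n − i)/n = (0 + 1 + … + 125)/126 = 126(126 − 1)/(2·126) = (126 − 1)/2.
Hence E[X] = Σ_{i=1}^{126} (126 − i)/126 = 125/2 ≈ 62.500000.

E[X] = 125/2 = 62.500000.


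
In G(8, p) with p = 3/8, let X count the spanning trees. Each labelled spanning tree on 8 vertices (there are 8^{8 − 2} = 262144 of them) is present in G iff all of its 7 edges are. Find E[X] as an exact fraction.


K_8 has 8^{8 − 2} = 262144 labelled spanning trees.
For each such spanning tree H, let X_H = 1 if all 7 edges of H are present in G. Then P[X_H = 1] = p^{7} = (3/8)^{7} = 2187/2097152.
Summing the indicators: E[X] = Σ_H E[X_H] = 262144 · p^{7} = 262144 · 2187/2097152 = 2187/8.
Numerically: E[X] ≈ 273.4.

E[X] = 262144 · (3/8)^{7} = 2187/8 ≈ 273.4.


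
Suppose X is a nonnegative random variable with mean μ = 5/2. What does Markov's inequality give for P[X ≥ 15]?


μ = E[X] = 5/2, a = 15.
Markov: P[X ≥ 15] ≤ μ/a = (5/2)/15 = 1/6.
Numerically: ≈ 0.166667.
(Since a = 15 > μ = 2.500000, the bound 1/6 is < 1 and informative.)

P[X ≥ 15] ≤ 1/6 ≈ 0.166667.


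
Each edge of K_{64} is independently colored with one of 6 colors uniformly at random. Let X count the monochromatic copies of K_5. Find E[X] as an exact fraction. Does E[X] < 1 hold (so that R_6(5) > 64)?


E[X] = C(64, 5) · 6^{1 − 10} = 7624512 · 6^{−9} = 7624512/10077696.
As a reduced fraction: E[X] = 13237/17496 ≈ 0.75657.
Is E[X] < 1? YES.
Since E[X] < 1, there exists a 6-coloring of K_{64} with no monochromatic K_5; hence R_6(5) > 64.

E[X] = 13237/17496 ≈ 0.75657; E[X] < 1, so R_6(5) > 64.


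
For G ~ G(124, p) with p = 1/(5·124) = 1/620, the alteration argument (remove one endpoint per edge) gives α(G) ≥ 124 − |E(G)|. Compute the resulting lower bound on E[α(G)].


E[|E(G)|] = C(124, 2)·p = 7626 · (1/620) = 123/10.
E[α(G)] ≥ n − E[|E(G)|] = 124 − 123/10 = 1117/10.
Numerically: ≈ 111.700000.
(This is only a lower bound; the true E[α(G)] may be larger.)

E[α(G)] ≥ 1117/10 ≈ 111.700000.


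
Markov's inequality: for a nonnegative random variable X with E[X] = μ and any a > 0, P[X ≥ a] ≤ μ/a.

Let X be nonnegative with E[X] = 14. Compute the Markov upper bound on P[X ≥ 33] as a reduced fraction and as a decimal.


μ = E[X] = 14, a = 33.
Markov: P[X ≥ 33] ≤ μ/a = (14)/33 = 14/33.
Numerically: ≈ 0.4242.
(Since a = 33 > μ = 14.0000, the bound 14/33 is < 1 and informative.)

P[X ≥ 33] ≤ 14/33 ≈ 0.4242.


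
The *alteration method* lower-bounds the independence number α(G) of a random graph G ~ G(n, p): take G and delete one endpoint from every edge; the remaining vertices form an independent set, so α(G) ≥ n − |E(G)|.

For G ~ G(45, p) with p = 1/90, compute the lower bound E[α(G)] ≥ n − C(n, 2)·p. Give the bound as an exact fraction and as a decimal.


E[|E(G)|] = C(45, 2)·p = 990 · (1/90) = 11.
E[α(G)] ≥ n − E[|E(G)|] = 45 − 11 = 34.
Numerically: ≈ 34.00000.
(This is only a lower bound; the true E[α(G)] may be larger.)

E[α(G)] ≥ 34 ≈ 34.00000.


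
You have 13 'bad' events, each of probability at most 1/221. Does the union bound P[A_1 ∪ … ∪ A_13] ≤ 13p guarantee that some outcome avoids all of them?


Union bound: P[∪_{i=1}^{13} A_i] ≤ Σ_i P[A_i] ≤ 13·p = 13·(1/221) = 1/17.
Numerically: 1/17 ≈ 0.058824.
Is 1/17 < 1? YES.
Since P[∪ A_i] ≤ 1/17 < 1, the complement has P[∩ A_i^c] ≥ 1 − 1/17 = 16/17 > 0, so some outcome avoids every A_i.

13·p = 1/17 ≈ 0.058824; existence CERTIFIED by the union bound.


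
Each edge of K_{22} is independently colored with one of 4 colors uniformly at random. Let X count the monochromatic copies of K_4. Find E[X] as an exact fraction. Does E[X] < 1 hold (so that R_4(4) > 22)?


E[X] = C(22, 4) · 4^{1 − 6} = 7315 · 4^{−5} = 7315/1024.
As a reduced fraction: E[X] = 7315/1024 ≈ 7.144.
Is E[X] < 1? NO.
Since E[X] ≥ 1, the first-moment bound is inconclusive at n = 22; it does NOT by itself certify R_4(4) > 22.

E[X] = 7315/1024 ≈ 7.144; E[X] ≥ 1; first-moment method inconclusive here.


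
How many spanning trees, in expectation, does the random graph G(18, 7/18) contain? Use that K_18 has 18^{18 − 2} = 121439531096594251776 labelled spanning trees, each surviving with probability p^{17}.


K_18 has 18^{18 − 2} = 121439531096594251776 labelled spanning trees.
For each such spanning tree H, let X_H = 1 if all 17 edges of H are present in G. Then P[X_H = 1] = p^{17} = (7/18)^{17} = 232630513987207/2185911559738696531968.
By linearity: E[X] = Σ_H E[X_H] = 121439531096594251776 · p^{17} = 121439531096594251776 · 232630513987207/2185911559738696531968 = 232630513987207/18.
Numerically: E[X] ≈ 1.29239e+13.

E[X] = 121439531096594251776 · (7/18)^{17} = 232630513987207/18 ≈ 1.29239e+13.


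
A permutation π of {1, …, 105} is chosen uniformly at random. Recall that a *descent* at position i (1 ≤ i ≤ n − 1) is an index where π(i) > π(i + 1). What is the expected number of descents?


Write X = Σ X_I over i = 1, …, 104, with X_I the indicator of one descent.
There are 104 indicators.
For each fixed i, the pair (π(i), π(i+1)) is a uniformly random ordered pair of distinct values from {1, …, 105}; by symmetry P[π(i) > π(i+1)] = 1/2.
By linearity: E[X] = 104 · (1/2) = (105 − 1) · (1/2) = 52 ≈ 52.000000.

E[X] = 52 = 52.000000.


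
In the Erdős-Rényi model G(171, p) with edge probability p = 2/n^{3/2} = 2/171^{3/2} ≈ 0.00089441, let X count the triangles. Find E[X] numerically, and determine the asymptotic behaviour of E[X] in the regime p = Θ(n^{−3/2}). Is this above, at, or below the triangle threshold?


Number of potential triangles: C(171, 3) = 818805.
Each occurs with probability p³ ≈ (0.00089441)³ ≈ 7.1549646e-10.
By linearity: E[X] = C(171, 3)·p³ ≈ 818805 · 7.1549646e-10 ≈ 0.00059.
Since α = 3/2 > 1, p = c/n^{3/2} = o(1/n) is below the triangle threshold p ~ 1/n. Asymptotically E[X] ~ (c³/6)·n^{3(1−α)} = (2³/6)·n^{-1.5} → 0, so by Markov's inequality G has no triangles w.h.p.

E[X] ≈ 0.00059; in regime p = Θ(1/n^{3/2}) E[X] tends to 0 (below the triangle threshold p ~ 1/n).


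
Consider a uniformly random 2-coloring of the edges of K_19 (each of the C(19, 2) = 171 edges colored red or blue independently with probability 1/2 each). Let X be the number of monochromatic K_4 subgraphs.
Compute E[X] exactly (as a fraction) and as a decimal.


Let X = Σ_S X_S over the C(19, 4) = 3876 subsets S of size 4, where X_S = 1 if the K_4 on S is monochromatic.
For a fixed S, the K_4 on S has C(4, 2) = 6 edges. P[all 6 edges red] = (1/2)^6, and likewise for blue, so P[monochromatic] = 2·(1/2)^6 = 2^{1 − 6} = 1/32.
By linearity of expectation: E[X] = C(19, 4) · 2^{1 − 6} = 3876 · 1/32 = 969/8.
Numerically: E[X] ≈ 121.125.

E[X] = C(19,4)·2^(1−C(4,2)) = 969/8 ≈ 121.125.


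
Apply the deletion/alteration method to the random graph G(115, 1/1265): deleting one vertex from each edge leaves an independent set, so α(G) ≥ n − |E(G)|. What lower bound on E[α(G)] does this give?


E[|E(G)|] = C(115, 2)·p = 6555 · (1/1265) = 57/11.
E[α(G)] ≥ n − E[|E(G)|] = 115 − 57/11 = 1208/11.
Numerically: ≈ 109.818182.
(This is only a lower bound; the true E[α(G)] may be larger.)

E[α(G)] ≥ 1208/11 ≈ 109.818182.


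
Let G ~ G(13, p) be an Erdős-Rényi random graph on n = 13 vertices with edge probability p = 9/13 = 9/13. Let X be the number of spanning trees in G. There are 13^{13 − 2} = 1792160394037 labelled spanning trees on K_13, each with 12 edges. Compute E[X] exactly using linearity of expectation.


K_13 has 13^{13 − 2} = 1792160394037 labelled spanning trees.
For each such spanning tree H, let X_H = 1 if all 12 edges of H are present in G. Then P[X_H = 1] = p^{12} = (9/13)^{12} = 282429536481/23298085122481.
By linearity: E[X] = Σ_H E[X_H] = 1792160394037 · p^{12} = 1792160394037 · 282429536481/23298085122481 = 282429536481/13.
Numerically: E[X] ≈ 2.17253e+10.

E[X] = 1792160394037 · (9/13)^{12} = 282429536481/13 ≈ 2.17253e+10.


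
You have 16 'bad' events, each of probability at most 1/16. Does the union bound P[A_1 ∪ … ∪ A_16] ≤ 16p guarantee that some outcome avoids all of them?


Union bound: P[∪_{i=1}^{16} A_i] ≤ Σ_i P[A_i] ≤ 16·p = 16·(1/16) = 1.
Numerically: 1 ≈ 1.0000000.
Is 1 < 1? NO.
Since the bound 1 is ≥ 1, the union bound is uninformative here; it does NOT by itself certify existence.

16·p = 1 ≈ 1.0000000; existence NOT certified by the union bound.


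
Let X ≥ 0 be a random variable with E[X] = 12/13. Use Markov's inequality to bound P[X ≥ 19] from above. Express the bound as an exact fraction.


μ = E[X] = 12/13, a = 19.
Markov: P[X ≥ 19] ≤ μ/a = (12/13)/19 = 12/247.
Numerically: ≈ 0.049.
(Since a = 19 > μ = 0.923, the bound 12/247 is < 1 and informative.)

P[X ≥ 19] ≤ 12/247 ≈ 0.049.


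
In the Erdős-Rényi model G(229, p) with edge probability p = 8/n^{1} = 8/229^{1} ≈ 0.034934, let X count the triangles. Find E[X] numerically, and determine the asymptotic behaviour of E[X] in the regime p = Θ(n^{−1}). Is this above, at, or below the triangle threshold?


Number of potential triangles: C(229, 3) = 1975354.
Each occurs with probability p³ ≈ (0.034934)³ ≈ 4.2634730e-05.
By linearity: E[X] = C(229, 3)·p³ ≈ 1975354 · 4.2634730e-05 ≈ 84.21868.
Here α = 1, so p = 8/n is exactly at the triangle threshold p ~ 1/n. Asymptotically E[X] → c³/6 = 8³/6 = 256/3 ≈ 85.33333, a bounded constant. In this regime the triangle count is asymptotically Poisson(c³/6).

E[X] ≈ 84.21868; in regime p = Θ(1/n^{1}) E[X] stays bounded (at the triangle threshold p ~ 1/n).


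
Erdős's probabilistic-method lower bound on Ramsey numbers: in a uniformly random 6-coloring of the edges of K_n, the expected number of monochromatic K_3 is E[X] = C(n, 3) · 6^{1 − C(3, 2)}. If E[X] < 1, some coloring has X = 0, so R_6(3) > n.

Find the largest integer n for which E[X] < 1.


We need C(n, 3) · 6^{1 − 3} < 1, i.e. C(n, 3) < 6^{3 − 1} = 36.
Check values of n near the boundary:
  n = 3: C(3, 3) = 1; 1 < 36? YES
  n = 4: C(4, 3) = 4; 4 < 36? YES
  n = 5: C(5, 3) = 10; 10 < 36? YES
  n = 6: C(6, 3) = 20; 20 < 36? YES
  n = 7: C(7, 3) = 35; 35 < 36? YES
  n = 8: C(8, 3) = 56; 56 < 36? NO
The largest n with C(n, 3) < 36 is n = 7 (where E[X] = 35/36 ≈ 0.9722222). Hence R_6(3) > 7, i.e. R_6(3) ≥ 8.

Largest n = 7; hence R_6(3) > 7.


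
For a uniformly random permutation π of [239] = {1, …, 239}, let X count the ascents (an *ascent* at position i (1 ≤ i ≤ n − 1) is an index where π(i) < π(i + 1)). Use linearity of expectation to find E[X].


Write X = Σ X_I over i = 1, …, 238, with X_I the indicator of one ascent.
There are 238 indicators.
For each fixed i, the pair (π(i), π(i+1)) is a uniformly random ordered pair of distinct values from {1, …, 239}; by symmetry P[π(i) < π(i+1)] = 1/2.
By linearity: E[X] = 238 · (1/2) = (239 − 1) · (1/2) = 119 ≈ 119.00000.

E[X] = 119 = 119.00000.


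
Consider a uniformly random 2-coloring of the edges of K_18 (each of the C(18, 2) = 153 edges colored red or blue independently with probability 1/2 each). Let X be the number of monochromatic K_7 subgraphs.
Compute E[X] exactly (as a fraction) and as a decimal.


Let X = Σ_S X_S over the C(18, 7) = 31824 subsets S of size 7, where X_S = 1 if the K_7 on S is monochromatic.
For a fixed S, the K_7 on S has C(7, 2) = 21 edges. P[all 21 edges red] = (1/2)^21, and likewise for blue, so P[monochromatic] = 2·(1/2)^21 = 2^{1 − 21} = 1/1048576.
By linearity: E[X] = C(18, 7) · 2^{1 − 21} = 31824 · 1/1048576 = 1989/65536.
Numerically: E[X] ≈ 0.030350.

E[X] = C(18,7)·2^(1−C(7,2)) = 1989/65536 ≈ 0.030350.


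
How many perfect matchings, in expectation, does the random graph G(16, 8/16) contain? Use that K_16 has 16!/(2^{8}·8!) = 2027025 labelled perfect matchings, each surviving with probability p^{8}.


K_16 has 16!/(2^{8}·8!) = 2027025 labelled perfect matchings.
For each such perfect matching H, let X_H = 1 if all 8 edges of H are present in G. Then P[X_H = 1] = p^{8} = (1/2)^{8} = 1/256.
Summing the indicators: E[X] = Σ_H E[X_H] = 2027025 · p^{8} = 2027025 · 1/256 = 2027025/256.
Numerically: E[X] ≈ 7918.

E[X] = 2027025 · (1/2)^{8} = 2027025/256 ≈ 7918.


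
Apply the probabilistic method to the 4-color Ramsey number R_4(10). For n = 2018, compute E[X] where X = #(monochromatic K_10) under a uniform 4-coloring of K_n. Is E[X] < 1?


E[X] = C(2018, 10) · 4^{1 − 45} = 301820606687612220663963508 · 4^{−44} = 301820606687612220663963508/309485009821345068724781056.
As a reduced fraction: E[X] = 75455151671903055165990877/77371252455336267181195264 ≈ 0.9752350.
Is E[X] < 1? YES.
Since E[X] < 1, there exists a 4-coloring of K_{2018} with no monochromatic K_10; hence R_4(10) > 2018.

E[X] = 75455151671903055165990877/77371252455336267181195264 ≈ 0.9752350; E[X] < 1, so R_4(10) > 2018.


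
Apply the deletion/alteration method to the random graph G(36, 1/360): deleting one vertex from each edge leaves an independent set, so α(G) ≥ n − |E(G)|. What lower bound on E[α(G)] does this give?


E[|E(G)|] = C(36, 2)·p = 630 · (1/360) = 7/4.
E[α(G)] ≥ n − E[|E(G)|] = 36 − 7/4 = 137/4.
Numerically: ≈ 34.2500.
(This is only a lower bound; the true E[α(G)] may be larger.)

E[α(G)] ≥ 137/4 ≈ 34.2500.


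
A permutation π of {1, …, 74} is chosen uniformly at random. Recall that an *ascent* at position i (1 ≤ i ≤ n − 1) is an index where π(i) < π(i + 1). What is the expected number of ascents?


Write X = Σ X_I over i = 1, …, 73, with X_I the indicator of one ascent.
There are 73 indicators.
For each fixed i, the pair (π(i), π(i+1)) is a uniformly random ordered pair of distinct values from {1, …, 74}; by symmetry P[π(i) < π(i+1)] = 1/2.
By linearity: E[X] = 73 · (1/2) = (74 − 1) · (1/2) = 73/2 ≈ 36.5000.

E[X] = 73/2 = 36.5000.


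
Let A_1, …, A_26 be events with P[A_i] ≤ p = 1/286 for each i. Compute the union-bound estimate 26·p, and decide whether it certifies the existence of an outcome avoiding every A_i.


Union bound: P[∪_{i=1}^{26} A_i] ≤ Σ_i P[A_i] ≤ 26·p = 26·(1/286) = 1/11.
Numerically: 1/11 ≈ 0.0909.
Is 1/11 < 1? YES.
Since P[∪ A_i] ≤ 1/11 < 1, the complement has P[∩ A_i^c] ≥ 1 − 1/11 = 10/11 > 0, so some outcome avoids every A_i.

26·p = 1/11 ≈ 0.0909; existence CERTIFIED by the union bound.


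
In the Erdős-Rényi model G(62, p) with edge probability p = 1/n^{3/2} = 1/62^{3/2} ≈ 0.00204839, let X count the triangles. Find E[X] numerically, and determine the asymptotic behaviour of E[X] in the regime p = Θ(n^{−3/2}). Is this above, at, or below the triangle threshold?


Number of potential triangles: C(62, 3) = 37820.
Each occurs with probability p³ ≈ (0.00204839)³ ≈ 8.59483210e-09.
By linearity: E[X] = C(62, 3)·p³ ≈ 37820 · 8.59483210e-09 ≈ 0.000325.
Since α = 3/2 > 1, p = c/n^{3/2} = o(1/n) is below the triangle threshold p ~ 1/n. Asymptotically E[X] ~ (c³/6)·n^{3(1−α)} = (1³/6)·n^{-1.5} → 0, so by Markov's inequality G has no triangles w.h.p.

E[X] ≈ 0.000325; in regime p = Θ(1/n^{3/2}) E[X] tends to 0 (below the triangle threshold p ~ 1/n).


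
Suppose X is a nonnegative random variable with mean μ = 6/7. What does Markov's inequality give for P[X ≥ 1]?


μ = E[X] = 6/7, a = 1.
Markov: P[X ≥ 1] ≤ μ/a = (6/7)/1 = 6/7.
Numerically: ≈ 0.85714.
(Since a = 1 > μ = 0.85714, the bound 6/7 is < 1 and informative.)

P[X ≥ 1] ≤ 6/7 ≈ 0.85714.


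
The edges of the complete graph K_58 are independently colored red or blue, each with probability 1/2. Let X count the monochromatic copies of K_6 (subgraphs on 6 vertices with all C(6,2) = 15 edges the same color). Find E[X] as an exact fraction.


Let X = Σ_S X_S over the C(58, 6) = 40475358 subsets S of size 6, where X_S = 1 if the K_6 on S is monochromatic.
For a fixed S, the K_6 on S has C(6, 2) = 15 edges. P[all 15 edges red] = (1/2)^15, and likewise for blue, so P[monochromatic] = 2·(1/2)^15 = 2^{1 − 15} = 1/16384.
Summing: E[X] = C(58, 6) · 2^{1 − 15} = 40475358 · 1/16384 = 20237679/8192.
Numerically: E[X] ≈ 2470.419800.

E[X] = C(58,6)·2^(1−C(6,2)) = 20237679/8192 ≈ 2470.419800.


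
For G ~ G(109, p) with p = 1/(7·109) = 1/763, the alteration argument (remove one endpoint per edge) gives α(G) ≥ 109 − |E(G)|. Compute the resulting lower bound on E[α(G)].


E[|E(G)|] = C(109, 2)·p = 5886 · (1/763) = 54/7.
E[α(G)] ≥ n − E[|E(G)|] = 109 − 54/7 = 709/7.
Numerically: ≈ 101.2857.
(This is only a lower bound; the true E[α(G)] may be larger.)

E[α(G)] ≥ 709/7 ≈ 101.2857.


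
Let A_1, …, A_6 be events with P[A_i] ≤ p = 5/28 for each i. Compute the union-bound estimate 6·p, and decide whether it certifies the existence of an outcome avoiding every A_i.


Union bound: P[∪_{i=1}^{6} A_i] ≤ Σ_i P[A_i] ≤ 6·p = 6·(5/28) = 15/14.
Numerically: 15/14 ≈ 1.071429.
Is 15/14 < 1? NO.
Since the bound 15/14 is ≥ 1, the union bound is uninformative here; it does NOT by itself certify existence.

6·p = 15/14 ≈ 1.071429; existence NOT certified by the union bound.


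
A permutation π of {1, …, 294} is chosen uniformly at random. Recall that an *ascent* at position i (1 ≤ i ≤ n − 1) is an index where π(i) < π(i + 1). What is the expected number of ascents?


Write X = Σ X_I over i = 1, …, 293, with X_I the indicator of one ascent.
There are 293 indicators.
For each fixed i, the pair (π(i), π(i+1)) is a uniformly random ordered pair of distinct values from {1, …, 294}; by symmetry P[π(i) < π(i+1)] = 1/2.
By linearity: E[X] = 293 · (1/2) = (294 − 1) · (1/2) = 293/2 ≈ 146.500.

E[X] = 293/2 = 146.500.


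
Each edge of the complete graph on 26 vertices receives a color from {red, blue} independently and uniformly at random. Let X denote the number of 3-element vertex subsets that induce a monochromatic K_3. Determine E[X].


Let X = Σ_S X_S over the C(26, 3) = 2600 subsets S of size 3, where X_S = 1 if the K_3 on S is monochromatic.
For a fixed S, the K_3 on S has C(3, 2) = 3 edges. P[all 3 edges red] = (1/2)^3, and likewise for blue, so P[monochromatic] = 2·(1/2)^3 = 2^{1 − 3} = 1/4.
Summing: E[X] = C(26, 3) · 2^{1 − 3} = 2600 · 1/4 = 650.
Numerically: E[X] ≈ 650.00000.

E[X] = C(26,3)·2^(1−C(3,2)) = 650 ≈ 650.00000.


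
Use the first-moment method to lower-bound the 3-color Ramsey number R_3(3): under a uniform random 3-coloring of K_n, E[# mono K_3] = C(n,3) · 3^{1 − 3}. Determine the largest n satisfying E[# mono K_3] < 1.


We need C(n, 3) · 3^{1 − 3} < 1, i.e. C(n, 3) < 3^{3 − 1} = 9.
Check values of n near the boundary:
  n = 3: C(3, 3) = 1; 1 < 9? YES
  n = 4: C(4, 3) = 4; 4 < 9? YES
  n = 5: C(5, 3) = 10; 10 < 9? NO
The largest n with C(n, 3) < 9 is n = 4 (where E[X] = 4/9 ≈ 0.444444). Hence R_3(3) > 4, i.e. R_3(3) ≥ 5.

Largest n = 4; hence R_3(3) > 4.


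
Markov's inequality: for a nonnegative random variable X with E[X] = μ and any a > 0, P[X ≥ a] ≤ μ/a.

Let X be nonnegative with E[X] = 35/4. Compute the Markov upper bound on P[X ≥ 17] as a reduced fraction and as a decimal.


μ = E[X] = 35/4, a = 17.
Markov: P[X ≥ 17] ≤ μ/a = (35/4)/17 = 35/68.
Numerically: ≈ 0.5147.
(Since a = 17 > μ = 8.7500, the bound 35/68 is < 1 and informative.)

P[X ≥ 17] ≤ 35/68 ≈ 0.5147.
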